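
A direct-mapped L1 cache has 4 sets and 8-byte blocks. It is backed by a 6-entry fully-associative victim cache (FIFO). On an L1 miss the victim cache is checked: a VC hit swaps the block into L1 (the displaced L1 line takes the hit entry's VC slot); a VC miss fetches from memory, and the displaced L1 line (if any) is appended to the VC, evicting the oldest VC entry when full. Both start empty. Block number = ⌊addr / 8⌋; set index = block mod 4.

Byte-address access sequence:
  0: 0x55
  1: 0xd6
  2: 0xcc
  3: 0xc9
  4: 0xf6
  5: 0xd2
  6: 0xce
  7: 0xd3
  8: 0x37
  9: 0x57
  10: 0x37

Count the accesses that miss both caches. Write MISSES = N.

MISSES = 5

0: 0x55 (blk 10, set 2) → MISS  vc=[]
1: 0xd6 (blk 26, set 2) → MISS  vc=[10]
2: 0xcc (blk 25, set 1) → MISS  vc=[10]
3: 0xc9 (blk 25, set 1) → L1-HIT  vc=[10]
4: 0xf6 (blk 30, set 2) → MISS  vc=[10, 26]
5: 0xd2 (blk 26, set 2) → VC-HIT  vc=[10, 30]
6: 0xce (blk 25, set 1) → L1-HIT  vc=[10, 30]
7: 0xd3 (blk 26, set 2) → L1-HIT  vc=[10, 30]
8: 0x37 (blk 6, set 2) → MISS  vc=[10, 30, 26]
9: 0x57 (blk 10, set 2) → VC-HIT  vc=[6, 30, 26]
10: 0x37 (blk 6, set 2) → VC-HIT  vc=[10, 30, 26]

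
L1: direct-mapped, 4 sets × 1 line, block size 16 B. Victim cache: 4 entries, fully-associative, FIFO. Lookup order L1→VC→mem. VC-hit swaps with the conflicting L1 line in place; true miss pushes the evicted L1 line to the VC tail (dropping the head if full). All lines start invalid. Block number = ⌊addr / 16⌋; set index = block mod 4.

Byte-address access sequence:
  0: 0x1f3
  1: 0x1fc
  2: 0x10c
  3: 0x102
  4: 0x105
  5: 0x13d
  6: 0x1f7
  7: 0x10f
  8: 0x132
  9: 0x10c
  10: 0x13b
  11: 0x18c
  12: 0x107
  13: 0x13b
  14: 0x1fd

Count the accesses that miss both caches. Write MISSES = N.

  [0] addr=0x1f3 blk=31 s=3: MISS | VC []
  [1] addr=0x1fc blk=31 s=3: L1-HIT | VC []
  [2] addr=0x10c blk=16 s=0: MISS | VC []
  [3] addr=0x102 blk=16 s=0: L1-HIT | VC []
  [4] addr=0x105 blk=16 s=0: L1-HIT | VC []
  [5] addr=0x13d blk=19 s=3: MISS | VC [31]
  [6] addr=0x1f7 blk=31 s=3: VC-HIT | VC [19]
  [7] addr=0x10f blk=16 s=0: L1-HIT | VC [19]
  [8] addr=0x132 blk=19 s=3: VC-HIT | VC [31]
  [9] addr=0x10c blk=16 s=0: L1-HIT | VC [31]
  [10] addr=0x13b blk=19 s=3: L1-HIT | VC [31]
  [11] addr=0x18c blk=24 s=0: MISS | VC [31, 16]
  [12] addr=0x107 blk=16 s=0: VC-HIT | VC [31, 24]
  [13] addr=0x13b blk=19 s=3: L1-HIT | VC [31, 24]
  [14] addr=0x1fd blk=31 s=3: VC-HIT | VC [19, 24]

MISSES = 4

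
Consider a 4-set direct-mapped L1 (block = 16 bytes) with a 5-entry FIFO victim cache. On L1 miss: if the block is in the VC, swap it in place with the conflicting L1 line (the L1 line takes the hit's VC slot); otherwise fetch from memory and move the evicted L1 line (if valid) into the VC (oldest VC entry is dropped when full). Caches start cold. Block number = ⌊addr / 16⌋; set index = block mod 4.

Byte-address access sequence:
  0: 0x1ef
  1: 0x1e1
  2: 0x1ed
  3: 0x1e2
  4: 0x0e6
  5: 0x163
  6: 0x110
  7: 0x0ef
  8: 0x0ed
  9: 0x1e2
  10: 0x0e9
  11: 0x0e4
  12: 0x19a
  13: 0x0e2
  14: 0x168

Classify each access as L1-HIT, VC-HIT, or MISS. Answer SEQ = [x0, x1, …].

SEQ = [MISS, L1-HIT, L1-HIT, L1-HIT, MISS, MISS, MISS, VC-HIT, L1-HIT, VC-HIT, VC-HIT, L1-HIT, MISS, L1-HIT, VC-HIT]

  [0] addr=0x1ef blk=30 s=2: MISS | VC []
  [1] addr=0x1e1 blk=30 s=2: L1-HIT | VC []
  [2] addr=0x1ed blk=30 s=2: L1-HIT | VC []
  [3] addr=0x1e2 blk=30 s=2: L1-HIT | VC []
  [4] addr=0xe6 blk=14 s=2: MISS | VC [30]
  [5] addr=0x163 blk=22 s=2: MISS | VC [30, 14]
  [6] addr=0x110 blk=17 s=1: MISS | VC [30, 14]
  [7] addr=0xef blk=14 s=2: VC-HIT | VC [30, 22]
  [8] addr=0xed blk=14 s=2: L1-HIT | VC [30, 22]
  [9] addr=0x1e2 blk=30 s=2: VC-HIT | VC [14, 22]
  [10] addr=0xe9 blk=14 s=2: VC-HIT | VC [30, 22]
  [11] addr=0xe4 blk=14 s=2: L1-HIT | VC [30, 22]
  [12] addr=0x19a blk=25 s=1: MISS | VC [30, 22, 17]
  [13] addr=0xe2 blk=14 s=2: L1-HIT | VC [30, 22, 17]
  [14] addr=0x168 blk=22 s=2: VC-HIT | VC [30, 14, 17]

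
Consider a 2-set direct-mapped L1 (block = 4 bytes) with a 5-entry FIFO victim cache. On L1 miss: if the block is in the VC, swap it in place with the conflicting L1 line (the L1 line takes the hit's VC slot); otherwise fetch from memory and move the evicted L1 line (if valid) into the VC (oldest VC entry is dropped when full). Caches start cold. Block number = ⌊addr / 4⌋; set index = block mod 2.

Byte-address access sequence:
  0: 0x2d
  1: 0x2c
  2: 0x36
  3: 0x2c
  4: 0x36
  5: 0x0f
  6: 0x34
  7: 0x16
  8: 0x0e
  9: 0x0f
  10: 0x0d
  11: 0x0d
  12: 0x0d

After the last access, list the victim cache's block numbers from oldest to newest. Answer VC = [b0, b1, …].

VC = [11, 5, 13]

0: 0x2d (blk 11, set 1) → MISS  vc=[]
1: 0x2c (blk 11, set 1) → L1-HIT  vc=[]
2: 0x36 (blk 13, set 1) → MISS  vc=[11]
3: 0x2c (blk 11, set 1) → VC-HIT  vc=[13]
4: 0x36 (blk 13, set 1) → VC-HIT  vc=[11]
5: 0xf (blk 3, set 1) → MISS  vc=[11, 13]
6: 0x34 (blk 13, set 1) → VC-HIT  vc=[11, 3]
7: 0x16 (blk 5, set 1) → MISS  vc=[11, 3, 13]
8: 0xe (blk 3, set 1) → VC-HIT  vc=[11, 5, 13]
9: 0xf (blk 3, set 1) → L1-HIT  vc=[11, 5, 13]
10: 0xd (blk 3, set 1) → L1-HIT  vc=[11, 5, 13]
11: 0xd (blk 3, set 1) → L1-HIT  vc=[11, 5, 13]
12: 0xd (blk 3, set 1) → L1-HIT  vc=[11, 5, 13]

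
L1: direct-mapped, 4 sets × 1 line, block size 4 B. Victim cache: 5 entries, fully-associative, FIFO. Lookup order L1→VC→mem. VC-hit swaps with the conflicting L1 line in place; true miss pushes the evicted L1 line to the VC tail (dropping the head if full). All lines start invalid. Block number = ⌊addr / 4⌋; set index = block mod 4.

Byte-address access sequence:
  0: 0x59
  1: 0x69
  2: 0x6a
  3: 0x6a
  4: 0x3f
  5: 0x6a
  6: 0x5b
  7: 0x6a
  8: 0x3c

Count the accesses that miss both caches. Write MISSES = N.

  [0] addr=0x59 blk=22 s=2: MISS | VC []
  [1] addr=0x69 blk=26 s=2: MISS | VC [22]
  [2] addr=0x6a blk=26 s=2: L1-HIT | VC [22]
  [3] addr=0x6a blk=26 s=2: L1-HIT | VC [22]
  [4] addr=0x3f blk=15 s=3: MISS | VC [22]
  [5] addr=0x6a blk=26 s=2: L1-HIT | VC [22]
  [6] addr=0x5b blk=22 s=2: VC-HIT | VC [26]
  [7] addr=0x6a blk=26 s=2: VC-HIT | VC [22]
  [8] addr=0x3c blk=15 s=3: L1-HIT | VC [22]

MISSES = 3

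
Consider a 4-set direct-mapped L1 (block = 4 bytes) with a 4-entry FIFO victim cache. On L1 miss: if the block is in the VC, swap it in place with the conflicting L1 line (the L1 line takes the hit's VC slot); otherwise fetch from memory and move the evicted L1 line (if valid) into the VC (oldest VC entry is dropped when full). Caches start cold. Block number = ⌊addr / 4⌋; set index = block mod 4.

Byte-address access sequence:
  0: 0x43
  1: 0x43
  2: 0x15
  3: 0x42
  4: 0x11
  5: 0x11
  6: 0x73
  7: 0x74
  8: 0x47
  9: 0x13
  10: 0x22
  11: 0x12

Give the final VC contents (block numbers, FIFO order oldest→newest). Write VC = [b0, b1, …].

VC = [28, 5, 29, 8]

  [0] addr=0x43 blk=16 s=0: MISS | VC []
  [1] addr=0x43 blk=16 s=0: L1-HIT | VC []
  [2] addr=0x15 blk=5 s=1: MISS | VC []
  [3] addr=0x42 blk=16 s=0: L1-HIT | VC []
  [4] addr=0x11 blk=4 s=0: MISS | VC [16]
  [5] addr=0x11 blk=4 s=0: L1-HIT | VC [16]
  [6] addr=0x73 blk=28 s=0: MISS | VC [16, 4]
  [7] addr=0x74 blk=29 s=1: MISS | VC [16, 4, 5]
  [8] addr=0x47 blk=17 s=1: MISS | VC [16, 4, 5, 29]
  [9] addr=0x13 blk=4 s=0: VC-HIT | VC [16, 28, 5, 29]
  [10] addr=0x22 blk=8 s=0: MISS | VC [28, 5, 29, 4]
  [11] addr=0x12 blk=4 s=0: VC-HIT | VC [28, 5, 29, 8]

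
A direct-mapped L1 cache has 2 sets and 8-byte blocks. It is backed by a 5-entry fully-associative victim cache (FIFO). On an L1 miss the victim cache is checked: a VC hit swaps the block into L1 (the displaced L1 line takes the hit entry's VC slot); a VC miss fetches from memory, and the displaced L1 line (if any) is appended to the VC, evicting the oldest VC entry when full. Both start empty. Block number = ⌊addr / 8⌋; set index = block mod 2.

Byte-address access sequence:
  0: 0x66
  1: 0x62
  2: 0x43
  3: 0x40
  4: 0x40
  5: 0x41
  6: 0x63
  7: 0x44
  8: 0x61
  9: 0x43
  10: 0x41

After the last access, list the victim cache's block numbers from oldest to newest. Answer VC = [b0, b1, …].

VC = [12]

0: 0x66 (blk 12, set 0) → MISS  vc=[]
1: 0x62 (blk 12, set 0) → L1-HIT  vc=[]
2: 0x43 (blk 8, set 0) → MISS  vc=[12]
3: 0x40 (blk 8, set 0) → L1-HIT  vc=[12]
4: 0x40 (blk 8, set 0) → L1-HIT  vc=[12]
5: 0x41 (blk 8, set 0) → L1-HIT  vc=[12]
6: 0x63 (blk 12, set 0) → VC-HIT  vc=[8]
7: 0x44 (blk 8, set 0) → VC-HIT  vc=[12]
8: 0x61 (blk 12, set 0) → VC-HIT  vc=[8]
9: 0x43 (blk 8, set 0) → VC-HIT  vc=[12]
10: 0x41 (blk 8, set 0) → L1-HIT  vc=[12]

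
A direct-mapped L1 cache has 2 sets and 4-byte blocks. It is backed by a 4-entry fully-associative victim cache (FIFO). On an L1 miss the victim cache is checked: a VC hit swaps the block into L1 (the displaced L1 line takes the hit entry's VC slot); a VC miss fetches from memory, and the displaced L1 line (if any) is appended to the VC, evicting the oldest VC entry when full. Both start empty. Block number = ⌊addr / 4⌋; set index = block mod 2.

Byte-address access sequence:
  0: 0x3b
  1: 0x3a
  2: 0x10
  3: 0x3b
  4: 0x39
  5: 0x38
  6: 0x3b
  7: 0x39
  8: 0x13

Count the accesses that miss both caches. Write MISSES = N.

MISSES = 2

  [0] addr=0x3b blk=14 s=0: MISS | VC []
  [1] addr=0x3a blk=14 s=0: L1-HIT | VC []
  [2] addr=0x10 blk=4 s=0: MISS | VC [14]
  [3] addr=0x3b blk=14 s=0: VC-HIT | VC [4]
  [4] addr=0x39 blk=14 s=0: L1-HIT | VC [4]
  [5] addr=0x38 blk=14 s=0: L1-HIT | VC [4]
  [6] addr=0x3b blk=14 s=0: L1-HIT | VC [4]
  [7] addr=0x39 blk=14 s=0: L1-HIT | VC [4]
  [8] addr=0x13 blk=4 s=0: VC-HIT | VC [14]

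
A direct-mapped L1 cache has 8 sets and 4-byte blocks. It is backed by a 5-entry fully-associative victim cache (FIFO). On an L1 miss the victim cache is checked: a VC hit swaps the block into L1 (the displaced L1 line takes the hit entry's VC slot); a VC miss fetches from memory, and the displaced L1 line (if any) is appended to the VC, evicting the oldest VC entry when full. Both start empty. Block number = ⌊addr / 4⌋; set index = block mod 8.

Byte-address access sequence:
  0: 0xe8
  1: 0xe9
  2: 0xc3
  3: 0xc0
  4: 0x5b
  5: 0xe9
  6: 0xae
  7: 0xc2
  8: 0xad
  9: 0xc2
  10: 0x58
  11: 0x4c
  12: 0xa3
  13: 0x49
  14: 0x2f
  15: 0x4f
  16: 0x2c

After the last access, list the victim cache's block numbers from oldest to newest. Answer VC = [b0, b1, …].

VC = [43, 48, 58, 19]

  [0] addr=0xe8 blk=58 s=2: MISS | VC []
  [1] addr=0xe9 blk=58 s=2: L1-HIT | VC []
  [2] addr=0xc3 blk=48 s=0: MISS | VC []
  [3] addr=0xc0 blk=48 s=0: L1-HIT | VC []
  [4] addr=0x5b blk=22 s=6: MISS | VC []
  [5] addr=0xe9 blk=58 s=2: L1-HIT | VC []
  [6] addr=0xae blk=43 s=3: MISS | VC []
  [7] addr=0xc2 blk=48 s=0: L1-HIT | VC []
  [8] addr=0xad blk=43 s=3: L1-HIT | VC []
  [9] addr=0xc2 blk=48 s=0: L1-HIT | VC []
  [10] addr=0x58 blk=22 s=6: L1-HIT | VC []
  [11] addr=0x4c blk=19 s=3: MISS | VC [43]
  [12] addr=0xa3 blk=40 s=0: MISS | VC [43, 48]
  [13] addr=0x49 blk=18 s=2: MISS | VC [43, 48, 58]
  [14] addr=0x2f blk=11 s=3: MISS | VC [43, 48, 58, 19]
  [15] addr=0x4f blk=19 s=3: VC-HIT | VC [43, 48, 58, 11]
  [16] addr=0x2c blk=11 s=3: VC-HIT | VC [43, 48, 58, 19]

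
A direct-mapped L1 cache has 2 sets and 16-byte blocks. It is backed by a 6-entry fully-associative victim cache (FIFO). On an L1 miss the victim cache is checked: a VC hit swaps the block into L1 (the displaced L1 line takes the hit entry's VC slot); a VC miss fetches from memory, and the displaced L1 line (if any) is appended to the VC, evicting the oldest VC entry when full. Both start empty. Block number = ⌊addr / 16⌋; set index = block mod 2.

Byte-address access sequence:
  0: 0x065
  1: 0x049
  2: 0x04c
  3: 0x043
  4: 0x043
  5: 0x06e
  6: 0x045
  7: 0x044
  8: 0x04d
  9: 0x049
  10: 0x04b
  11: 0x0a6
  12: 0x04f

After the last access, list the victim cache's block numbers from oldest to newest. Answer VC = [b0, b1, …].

VC = [6, 10]

#0 0x65→b6/s0 MISS; vc=[]
#1 0x49→b4/s0 MISS; vc=[6]
#2 0x4c→b4/s0 L1-HIT; vc=[6]
#3 0x43→b4/s0 L1-HIT; vc=[6]
#4 0x43→b4/s0 L1-HIT; vc=[6]
#5 0x6e→b6/s0 VC-HIT; vc=[4]
#6 0x45→b4/s0 VC-HIT; vc=[6]
#7 0x44→b4/s0 L1-HIT; vc=[6]
#8 0x4d→b4/s0 L1-HIT; vc=[6]
#9 0x49→b4/s0 L1-HIT; vc=[6]
#10 0x4b→b4/s0 L1-HIT; vc=[6]
#11 0xa6→b10/s0 MISS; vc=[6,4]
#12 0x4f→b4/s0 VC-HIT; vc=[6,10]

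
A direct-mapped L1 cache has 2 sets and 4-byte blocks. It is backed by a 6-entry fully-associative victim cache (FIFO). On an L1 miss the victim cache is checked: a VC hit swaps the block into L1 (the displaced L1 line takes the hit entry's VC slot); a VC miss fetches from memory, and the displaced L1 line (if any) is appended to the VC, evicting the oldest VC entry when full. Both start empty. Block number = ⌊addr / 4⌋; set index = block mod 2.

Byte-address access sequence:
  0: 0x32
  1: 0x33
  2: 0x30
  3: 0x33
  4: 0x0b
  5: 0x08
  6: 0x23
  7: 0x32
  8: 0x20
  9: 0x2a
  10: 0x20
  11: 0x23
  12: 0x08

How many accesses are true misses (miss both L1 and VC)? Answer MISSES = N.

MISSES = 4

#0 0x32→b12/s0 MISS; vc=[]
#1 0x33→b12/s0 L1-HIT; vc=[]
#2 0x30→b12/s0 L1-HIT; vc=[]
#3 0x33→b12/s0 L1-HIT; vc=[]
#4 0xb→b2/s0 MISS; vc=[12]
#5 0x8→b2/s0 L1-HIT; vc=[12]
#6 0x23→b8/s0 MISS; vc=[12,2]
#7 0x32→b12/s0 VC-HIT; vc=[8,2]
#8 0x20→b8/s0 VC-HIT; vc=[12,2]
#9 0x2a→b10/s0 MISS; vc=[12,2,8]
#10 0x20→b8/s0 VC-HIT; vc=[12,2,10]
#11 0x23→b8/s0 L1-HIT; vc=[12,2,10]
#12 0x8→b2/s0 VC-HIT; vc=[12,8,10]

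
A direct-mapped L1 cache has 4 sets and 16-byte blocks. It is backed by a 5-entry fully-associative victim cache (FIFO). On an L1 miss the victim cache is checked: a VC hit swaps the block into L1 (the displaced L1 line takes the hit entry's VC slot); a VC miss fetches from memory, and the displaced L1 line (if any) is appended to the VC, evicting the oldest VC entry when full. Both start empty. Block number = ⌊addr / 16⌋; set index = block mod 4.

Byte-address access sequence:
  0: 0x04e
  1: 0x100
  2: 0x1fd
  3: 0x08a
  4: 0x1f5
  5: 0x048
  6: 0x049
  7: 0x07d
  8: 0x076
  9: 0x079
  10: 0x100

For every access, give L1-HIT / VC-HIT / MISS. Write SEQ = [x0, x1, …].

  [0] addr=0x4e blk=4 s=0: MISS | VC []
  [1] addr=0x100 blk=16 s=0: MISS | VC [4]
  [2] addr=0x1fd blk=31 s=3: MISS | VC [4]
  [3] addr=0x8a blk=8 s=0: MISS | VC [4, 16]
  [4] addr=0x1f5 blk=31 s=3: L1-HIT | VC [4, 16]
  [5] addr=0x48 blk=4 s=0: VC-HIT | VC [8, 16]
  [6] addr=0x49 blk=4 s=0: L1-HIT | VC [8, 16]
  [7] addr=0x7d blk=7 s=3: MISS | VC [8, 16, 31]
  [8] addr=0x76 blk=7 s=3: L1-HIT | VC [8, 16, 31]
  [9] addr=0x79 blk=7 s=3: L1-HIT | VC [8, 16, 31]
  [10] addr=0x100 blk=16 s=0: VC-HIT | VC [8, 4, 31]

SEQ = [MISS, MISS, MISS, MISS, L1-HIT, VC-HIT, L1-HIT, MISS, L1-HIT, L1-HIT, VC-HIT]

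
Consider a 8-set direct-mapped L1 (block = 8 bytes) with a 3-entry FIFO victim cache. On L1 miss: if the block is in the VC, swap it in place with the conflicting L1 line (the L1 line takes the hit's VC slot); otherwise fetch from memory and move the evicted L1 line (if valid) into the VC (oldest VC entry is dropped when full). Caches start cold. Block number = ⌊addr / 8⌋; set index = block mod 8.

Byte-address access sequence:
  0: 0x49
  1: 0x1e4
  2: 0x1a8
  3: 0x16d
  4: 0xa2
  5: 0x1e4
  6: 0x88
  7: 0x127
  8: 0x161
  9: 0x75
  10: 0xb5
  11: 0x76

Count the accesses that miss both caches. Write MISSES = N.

MISSES = 10

0: 0x49 (blk 9, set 1) → MISS  vc=[]
1: 0x1e4 (blk 60, set 4) → MISS  vc=[]
2: 0x1a8 (blk 53, set 5) → MISS  vc=[]
3: 0x16d (blk 45, set 5) → MISS  vc=[53]
4: 0xa2 (blk 20, set 4) → MISS  vc=[53, 60]
5: 0x1e4 (blk 60, set 4) → VC-HIT  vc=[53, 20]
6: 0x88 (blk 17, set 1) → MISS  vc=[53, 20, 9]
7: 0x127 (blk 36, set 4) → MISS  vc=[20, 9, 60]
8: 0x161 (blk 44, set 4) → MISS  vc=[9, 60, 36]
9: 0x75 (blk 14, set 6) → MISS  vc=[9, 60, 36]
10: 0xb5 (blk 22, set 6) → MISS  vc=[60, 36, 14]
11: 0x76 (blk 14, set 6) → VC-HIT  vc=[60, 36, 22]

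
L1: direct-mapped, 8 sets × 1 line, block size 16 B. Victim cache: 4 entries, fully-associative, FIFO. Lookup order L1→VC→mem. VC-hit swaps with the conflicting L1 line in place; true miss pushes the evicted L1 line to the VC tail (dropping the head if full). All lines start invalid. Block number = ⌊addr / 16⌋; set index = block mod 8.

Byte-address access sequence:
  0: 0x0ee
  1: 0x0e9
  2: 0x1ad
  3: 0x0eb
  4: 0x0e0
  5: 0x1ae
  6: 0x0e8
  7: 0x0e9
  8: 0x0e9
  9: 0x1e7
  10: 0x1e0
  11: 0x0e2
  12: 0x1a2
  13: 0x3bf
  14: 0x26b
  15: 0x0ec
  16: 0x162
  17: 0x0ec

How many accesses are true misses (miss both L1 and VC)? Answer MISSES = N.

#0 0xee→b14/s6 MISS; vc=[]
#1 0xe9→b14/s6 L1-HIT; vc=[]
#2 0x1ad→b26/s2 MISS; vc=[]
#3 0xeb→b14/s6 L1-HIT; vc=[]
#4 0xe0→b14/s6 L1-HIT; vc=[]
#5 0x1ae→b26/s2 L1-HIT; vc=[]
#6 0xe8→b14/s6 L1-HIT; vc=[]
#7 0xe9→b14/s6 L1-HIT; vc=[]
#8 0xe9→b14/s6 L1-HIT; vc=[]
#9 0x1e7→b30/s6 MISS; vc=[14]
#10 0x1e0→b30/s6 L1-HIT; vc=[14]
#11 0xe2→b14/s6 VC-HIT; vc=[30]
#12 0x1a2→b26/s2 L1-HIT; vc=[30]
#13 0x3bf→b59/s3 MISS; vc=[30]
#14 0x26b→b38/s6 MISS; vc=[30,14]
#15 0xec→b14/s6 VC-HIT; vc=[30,38]
#16 0x162→b22/s6 MISS; vc=[30,38,14]
#17 0xec→b14/s6 VC-HIT; vc=[30,38,22]

MISSES = 6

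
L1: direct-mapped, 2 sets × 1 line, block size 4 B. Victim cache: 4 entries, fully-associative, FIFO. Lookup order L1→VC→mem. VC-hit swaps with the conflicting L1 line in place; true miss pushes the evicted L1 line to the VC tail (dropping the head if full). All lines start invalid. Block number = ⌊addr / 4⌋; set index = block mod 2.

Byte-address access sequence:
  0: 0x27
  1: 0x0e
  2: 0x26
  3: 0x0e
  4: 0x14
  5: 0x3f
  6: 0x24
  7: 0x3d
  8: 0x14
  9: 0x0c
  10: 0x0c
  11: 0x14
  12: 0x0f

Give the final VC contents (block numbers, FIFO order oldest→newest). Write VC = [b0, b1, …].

VC = [9, 5, 15]

  [0] addr=0x27 blk=9 s=1: MISS | VC []
  [1] addr=0xe blk=3 s=1: MISS | VC [9]
  [2] addr=0x26 blk=9 s=1: VC-HIT | VC [3]
  [3] addr=0xe blk=3 s=1: VC-HIT | VC [9]
  [4] addr=0x14 blk=5 s=1: MISS | VC [9, 3]
  [5] addr=0x3f blk=15 s=1: MISS | VC [9, 3, 5]
  [6] addr=0x24 blk=9 s=1: VC-HIT | VC [15, 3, 5]
  [7] addr=0x3d blk=15 s=1: VC-HIT | VC [9, 3, 5]
  [8] addr=0x14 blk=5 s=1: VC-HIT | VC [9, 3, 15]
  [9] addr=0xc blk=3 s=1: VC-HIT | VC [9, 5, 15]
  [10] addr=0xc blk=3 s=1: L1-HIT | VC [9, 5, 15]
  [11] addr=0x14 blk=5 s=1: VC-HIT | VC [9, 3, 15]
  [12] addr=0xf blk=3 s=1: VC-HIT | VC [9, 5, 15]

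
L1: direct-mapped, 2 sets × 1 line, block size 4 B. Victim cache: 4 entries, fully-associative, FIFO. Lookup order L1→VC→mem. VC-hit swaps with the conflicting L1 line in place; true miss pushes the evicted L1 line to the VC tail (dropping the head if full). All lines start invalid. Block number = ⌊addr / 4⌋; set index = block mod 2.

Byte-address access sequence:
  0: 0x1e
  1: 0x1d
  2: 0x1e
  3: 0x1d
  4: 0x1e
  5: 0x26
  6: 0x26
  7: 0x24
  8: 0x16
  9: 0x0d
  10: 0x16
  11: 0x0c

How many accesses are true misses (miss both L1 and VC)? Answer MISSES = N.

  [0] addr=0x1e blk=7 s=1: MISS | VC []
  [1] addr=0x1d blk=7 s=1: L1-HIT | VC []
  [2] addr=0x1e blk=7 s=1: L1-HIT | VC []
  [3] addr=0x1d blk=7 s=1: L1-HIT | VC []
  [4] addr=0x1e blk=7 s=1: L1-HIT | VC []
  [5] addr=0x26 blk=9 s=1: MISS | VC [7]
  [6] addr=0x26 blk=9 s=1: L1-HIT | VC [7]
  [7] addr=0x24 blk=9 s=1: L1-HIT | VC [7]
  [8] addr=0x16 blk=5 s=1: MISS | VC [7, 9]
  [9] addr=0xd blk=3 s=1: MISS | VC [7, 9, 5]
  [10] addr=0x16 blk=5 s=1: VC-HIT | VC [7, 9, 3]
  [11] addr=0xc blk=3 s=1: VC-HIT | VC [7, 9, 5]

MISSES = 4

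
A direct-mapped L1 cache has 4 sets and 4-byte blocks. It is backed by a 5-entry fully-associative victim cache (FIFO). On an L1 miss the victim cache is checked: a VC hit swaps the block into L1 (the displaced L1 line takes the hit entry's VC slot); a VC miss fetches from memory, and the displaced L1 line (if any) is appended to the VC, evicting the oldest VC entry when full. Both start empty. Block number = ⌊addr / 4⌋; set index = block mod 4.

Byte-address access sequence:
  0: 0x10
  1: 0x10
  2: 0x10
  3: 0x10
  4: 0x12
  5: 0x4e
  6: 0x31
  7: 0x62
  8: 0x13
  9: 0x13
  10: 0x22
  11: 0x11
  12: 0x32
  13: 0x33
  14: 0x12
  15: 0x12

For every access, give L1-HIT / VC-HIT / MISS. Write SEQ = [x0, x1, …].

  [0] addr=0x10 blk=4 s=0: MISS | VC []
  [1] addr=0x10 blk=4 s=0: L1-HIT | VC []
  [2] addr=0x10 blk=4 s=0: L1-HIT | VC []
  [3] addr=0x10 blk=4 s=0: L1-HIT | VC []
  [4] addr=0x12 blk=4 s=0: L1-HIT | VC []
  [5] addr=0x4e blk=19 s=3: MISS | VC []
  [6] addr=0x31 blk=12 s=0: MISS | VC [4]
  [7] addr=0x62 blk=24 s=0: MISS | VC [4, 12]
  [8] addr=0x13 blk=4 s=0: VC-HIT | VC [24, 12]
  [9] addr=0x13 blk=4 s=0: L1-HIT | VC [24, 12]
  [10] addr=0x22 blk=8 s=0: MISS | VC [24, 12, 4]
  [11] addr=0x11 blk=4 s=0: VC-HIT | VC [24, 12, 8]
  [12] addr=0x32 blk=12 s=0: VC-HIT | VC [24, 4, 8]
  [13] addr=0x33 blk=12 s=0: L1-HIT | VC [24, 4, 8]
  [14] addr=0x12 blk=4 s=0: VC-HIT | VC [24, 12, 8]
  [15] addr=0x12 blk=4 s=0: L1-HIT | VC [24, 12, 8]

SEQ = [MISS, L1-HIT, L1-HIT, L1-HIT, L1-HIT, MISS, MISS, MISS, VC-HIT, L1-HIT, MISS, VC-HIT, VC-HIT, L1-HIT, VC-HIT, L1-HIT]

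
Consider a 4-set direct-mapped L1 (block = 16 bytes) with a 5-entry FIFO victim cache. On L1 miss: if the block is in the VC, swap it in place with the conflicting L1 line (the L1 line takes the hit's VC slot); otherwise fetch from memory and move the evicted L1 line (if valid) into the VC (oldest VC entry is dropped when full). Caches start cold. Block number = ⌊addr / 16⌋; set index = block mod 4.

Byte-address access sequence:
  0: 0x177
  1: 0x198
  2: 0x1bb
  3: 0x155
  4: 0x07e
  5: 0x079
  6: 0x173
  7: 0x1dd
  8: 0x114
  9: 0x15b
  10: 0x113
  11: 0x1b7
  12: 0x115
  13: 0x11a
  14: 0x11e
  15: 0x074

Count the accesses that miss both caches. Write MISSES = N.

0: 0x177 (blk 23, set 3) → MISS  vc=[]
1: 0x198 (blk 25, set 1) → MISS  vc=[]
2: 0x1bb (blk 27, set 3) → MISS  vc=[23]
3: 0x155 (blk 21, set 1) → MISS  vc=[23, 25]
4: 0x7e (blk 7, set 3) → MISS  vc=[23, 25, 27]
5: 0x79 (blk 7, set 3) → L1-HIT  vc=[23, 25, 27]
6: 0x173 (blk 23, set 3) → VC-HIT  vc=[7, 25, 27]
7: 0x1dd (blk 29, set 1) → MISS  vc=[7, 25, 27, 21]
8: 0x114 (blk 17, set 1) → MISS  vc=[7, 25, 27, 21, 29]
9: 0x15b (blk 21, set 1) → VC-HIT  vc=[7, 25, 27, 17, 29]
10: 0x113 (blk 17, set 1) → VC-HIT  vc=[7, 25, 27, 21, 29]
11: 0x1b7 (blk 27, set 3) → VC-HIT  vc=[7, 25, 23, 21, 29]
12: 0x115 (blk 17, set 1) → L1-HIT  vc=[7, 25, 23, 21, 29]
13: 0x11a (blk 17, set 1) → L1-HIT  vc=[7, 25, 23, 21, 29]
14: 0x11e (blk 17, set 1) → L1-HIT  vc=[7, 25, 23, 21, 29]
15: 0x74 (blk 7, set 3) → VC-HIT  vc=[27, 25, 23, 21, 29]

MISSES = 7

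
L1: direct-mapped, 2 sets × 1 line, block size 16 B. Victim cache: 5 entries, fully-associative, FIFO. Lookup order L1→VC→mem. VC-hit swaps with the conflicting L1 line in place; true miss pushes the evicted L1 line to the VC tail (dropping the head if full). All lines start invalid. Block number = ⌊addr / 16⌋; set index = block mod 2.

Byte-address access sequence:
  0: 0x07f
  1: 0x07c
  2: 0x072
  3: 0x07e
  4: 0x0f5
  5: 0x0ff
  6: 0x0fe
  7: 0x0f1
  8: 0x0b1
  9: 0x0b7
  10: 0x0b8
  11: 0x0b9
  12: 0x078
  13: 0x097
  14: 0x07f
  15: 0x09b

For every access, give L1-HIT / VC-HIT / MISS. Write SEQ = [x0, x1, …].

SEQ = [MISS, L1-HIT, L1-HIT, L1-HIT, MISS, L1-HIT, L1-HIT, L1-HIT, MISS, L1-HIT, L1-HIT, L1-HIT, VC-HIT, MISS, VC-HIT, VC-HIT]

0: 0x7f (blk 7, set 1) → MISS  vc=[]
1: 0x7c (blk 7, set 1) → L1-HIT  vc=[]
2: 0x72 (blk 7, set 1) → L1-HIT  vc=[]
3: 0x7e (blk 7, set 1) → L1-HIT  vc=[]
4: 0xf5 (blk 15, set 1) → MISS  vc=[7]
5: 0xff (blk 15, set 1) → L1-HIT  vc=[7]
6: 0xfe (blk 15, set 1) → L1-HIT  vc=[7]
7: 0xf1 (blk 15, set 1) → L1-HIT  vc=[7]
8: 0xb1 (blk 11, set 1) → MISS  vc=[7, 15]
9: 0xb7 (blk 11, set 1) → L1-HIT  vc=[7, 15]
10: 0xb8 (blk 11, set 1) → L1-HIT  vc=[7, 15]
11: 0xb9 (blk 11, set 1) → L1-HIT  vc=[7, 15]
12: 0x78 (blk 7, set 1) → VC-HIT  vc=[11, 15]
13: 0x97 (blk 9, set 1) → MISS  vc=[11, 15, 7]
14: 0x7f (blk 7, set 1) → VC-HIT  vc=[11, 15, 9]
15: 0x9b (blk 9, set 1) → VC-HIT  vc=[11, 15, 7]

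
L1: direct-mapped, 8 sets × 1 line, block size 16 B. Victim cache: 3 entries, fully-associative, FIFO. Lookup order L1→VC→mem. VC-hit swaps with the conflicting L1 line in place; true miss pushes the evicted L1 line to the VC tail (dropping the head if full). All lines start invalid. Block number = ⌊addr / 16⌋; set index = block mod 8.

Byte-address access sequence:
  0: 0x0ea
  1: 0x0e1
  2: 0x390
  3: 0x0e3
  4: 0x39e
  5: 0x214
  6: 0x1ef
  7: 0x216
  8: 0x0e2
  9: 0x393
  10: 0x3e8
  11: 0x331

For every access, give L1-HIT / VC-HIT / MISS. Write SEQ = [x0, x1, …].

SEQ = [MISS, L1-HIT, MISS, L1-HIT, L1-HIT, MISS, MISS, L1-HIT, VC-HIT, VC-HIT, MISS, MISS]

  [0] addr=0xea blk=14 s=6: MISS | VC []
  [1] addr=0xe1 blk=14 s=6: L1-HIT | VC []
  [2] addr=0x390 blk=57 s=1: MISS | VC []
  [3] addr=0xe3 blk=14 s=6: L1-HIT | VC []
  [4] addr=0x39e blk=57 s=1: L1-HIT | VC []
  [5] addr=0x214 blk=33 s=1: MISS | VC [57]
  [6] addr=0x1ef blk=30 s=6: MISS | VC [57, 14]
  [7] addr=0x216 blk=33 s=1: L1-HIT | VC [57, 14]
  [8] addr=0xe2 blk=14 s=6: VC-HIT | VC [57, 30]
  [9] addr=0x393 blk=57 s=1: VC-HIT | VC [33, 30]
  [10] addr=0x3e8 blk=62 s=6: MISS | VC [33, 30, 14]
  [11] addr=0x331 blk=51 s=3: MISS | VC [33, 30, 14]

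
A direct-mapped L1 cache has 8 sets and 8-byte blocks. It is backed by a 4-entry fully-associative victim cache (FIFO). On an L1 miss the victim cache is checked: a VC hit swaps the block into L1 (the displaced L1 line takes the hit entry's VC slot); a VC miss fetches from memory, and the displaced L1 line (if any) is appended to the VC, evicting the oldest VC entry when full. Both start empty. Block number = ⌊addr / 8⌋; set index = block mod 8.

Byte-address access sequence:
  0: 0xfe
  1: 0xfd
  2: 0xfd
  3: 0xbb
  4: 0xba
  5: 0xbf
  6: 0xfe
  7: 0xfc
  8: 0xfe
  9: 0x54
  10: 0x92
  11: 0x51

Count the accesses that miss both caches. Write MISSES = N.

MISSES = 4

0: 0xfe (blk 31, set 7) → MISS  vc=[]
1: 0xfd (blk 31, set 7) → L1-HIT  vc=[]
2: 0xfd (blk 31, set 7) → L1-HIT  vc=[]
3: 0xbb (blk 23, set 7) → MISS  vc=[31]
4: 0xba (blk 23, set 7) → L1-HIT  vc=[31]
5: 0xbf (blk 23, set 7) → L1-HIT  vc=[31]
6: 0xfe (blk 31, set 7) → VC-HIT  vc=[23]
7: 0xfc (blk 31, set 7) → L1-HIT  vc=[23]
8: 0xfe (blk 31, set 7) → L1-HIT  vc=[23]
9: 0x54 (blk 10, set 2) → MISS  vc=[23]
10: 0x92 (blk 18, set 2) → MISS  vc=[23, 10]
11: 0x51 (blk 10, set 2) → VC-HIT  vc=[23, 18]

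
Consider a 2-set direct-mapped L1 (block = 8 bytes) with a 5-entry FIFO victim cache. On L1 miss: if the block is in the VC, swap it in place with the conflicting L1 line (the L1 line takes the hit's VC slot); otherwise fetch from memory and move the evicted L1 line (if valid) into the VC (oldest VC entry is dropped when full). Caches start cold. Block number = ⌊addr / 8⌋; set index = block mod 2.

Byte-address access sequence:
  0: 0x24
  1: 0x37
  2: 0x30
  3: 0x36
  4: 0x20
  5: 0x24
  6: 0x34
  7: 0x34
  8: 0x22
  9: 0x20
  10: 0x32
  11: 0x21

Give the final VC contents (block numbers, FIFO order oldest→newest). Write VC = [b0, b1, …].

0: 0x24 (blk 4, set 0) → MISS  vc=[]
1: 0x37 (blk 6, set 0) → MISS  vc=[4]
2: 0x30 (blk 6, set 0) → L1-HIT  vc=[4]
3: 0x36 (blk 6, set 0) → L1-HIT  vc=[4]
4: 0x20 (blk 4, set 0) → VC-HIT  vc=[6]
5: 0x24 (blk 4, set 0) → L1-HIT  vc=[6]
6: 0x34 (blk 6, set 0) → VC-HIT  vc=[4]
7: 0x34 (blk 6, set 0) → L1-HIT  vc=[4]
8: 0x22 (blk 4, set 0) → VC-HIT  vc=[6]
9: 0x20 (blk 4, set 0) → L1-HIT  vc=[6]
10: 0x32 (blk 6, set 0) → VC-HIT  vc=[4]
11: 0x21 (blk 4, set 0) → VC-HIT  vc=[6]

VC = [6]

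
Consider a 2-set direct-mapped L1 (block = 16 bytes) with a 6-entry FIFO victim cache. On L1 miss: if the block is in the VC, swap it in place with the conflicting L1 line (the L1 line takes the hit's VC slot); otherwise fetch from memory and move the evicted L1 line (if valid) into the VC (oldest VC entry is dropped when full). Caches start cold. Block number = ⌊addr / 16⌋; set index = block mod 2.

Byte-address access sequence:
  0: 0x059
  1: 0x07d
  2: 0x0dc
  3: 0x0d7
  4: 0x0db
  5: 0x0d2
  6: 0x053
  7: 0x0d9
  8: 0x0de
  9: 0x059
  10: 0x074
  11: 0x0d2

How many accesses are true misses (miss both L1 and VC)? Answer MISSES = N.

  [0] addr=0x59 blk=5 s=1: MISS | VC []
  [1] addr=0x7d blk=7 s=1: MISS | VC [5]
  [2] addr=0xdc blk=13 s=1: MISS | VC [5, 7]
  [3] addr=0xd7 blk=13 s=1: L1-HIT | VC [5, 7]
  [4] addr=0xdb blk=13 s=1: L1-HIT | VC [5, 7]
  [5] addr=0xd2 blk=13 s=1: L1-HIT | VC [5, 7]
  [6] addr=0x53 blk=5 s=1: VC-HIT | VC [13, 7]
  [7] addr=0xd9 blk=13 s=1: VC-HIT | VC [5, 7]
  [8] addr=0xde blk=13 s=1: L1-HIT | VC [5, 7]
  [9] addr=0x59 blk=5 s=1: VC-HIT | VC [13, 7]
  [10] addr=0x74 blk=7 s=1: VC-HIT | VC [13, 5]
  [11] addr=0xd2 blk=13 s=1: VC-HIT | VC [7, 5]

MISSES = 3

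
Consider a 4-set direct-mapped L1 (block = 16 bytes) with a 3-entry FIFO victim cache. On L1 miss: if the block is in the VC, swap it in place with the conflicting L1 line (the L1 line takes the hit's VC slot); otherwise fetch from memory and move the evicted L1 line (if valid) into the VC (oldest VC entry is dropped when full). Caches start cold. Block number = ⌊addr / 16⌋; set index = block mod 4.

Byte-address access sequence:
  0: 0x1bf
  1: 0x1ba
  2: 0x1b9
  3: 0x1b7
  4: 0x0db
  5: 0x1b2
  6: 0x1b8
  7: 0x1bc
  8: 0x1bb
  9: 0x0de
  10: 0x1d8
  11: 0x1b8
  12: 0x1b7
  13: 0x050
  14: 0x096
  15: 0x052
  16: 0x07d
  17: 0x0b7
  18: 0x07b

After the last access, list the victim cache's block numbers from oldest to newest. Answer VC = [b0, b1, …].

VC = [9, 27, 11]

#0 0x1bf→b27/s3 MISS; vc=[]
#1 0x1ba→b27/s3 L1-HIT; vc=[]
#2 0x1b9→b27/s3 L1-HIT; vc=[]
#3 0x1b7→b27/s3 L1-HIT; vc=[]
#4 0xdb→b13/s1 MISS; vc=[]
#5 0x1b2→b27/s3 L1-HIT; vc=[]
#6 0x1b8→b27/s3 L1-HIT; vc=[]
#7 0x1bc→b27/s3 L1-HIT; vc=[]
#8 0x1bb→b27/s3 L1-HIT; vc=[]
#9 0xde→b13/s1 L1-HIT; vc=[]
#10 0x1d8→b29/s1 MISS; vc=[13]
#11 0x1b8→b27/s3 L1-HIT; vc=[13]
#12 0x1b7→b27/s3 L1-HIT; vc=[13]
#13 0x50→b5/s1 MISS; vc=[13,29]
#14 0x96→b9/s1 MISS; vc=[13,29,5]
#15 0x52→b5/s1 VC-HIT; vc=[13,29,9]
#16 0x7d→b7/s3 MISS; vc=[29,9,27]
#17 0xb7→b11/s3 MISS; vc=[9,27,7]
#18 0x7b→b7/s3 VC-HIT; vc=[9,27,11]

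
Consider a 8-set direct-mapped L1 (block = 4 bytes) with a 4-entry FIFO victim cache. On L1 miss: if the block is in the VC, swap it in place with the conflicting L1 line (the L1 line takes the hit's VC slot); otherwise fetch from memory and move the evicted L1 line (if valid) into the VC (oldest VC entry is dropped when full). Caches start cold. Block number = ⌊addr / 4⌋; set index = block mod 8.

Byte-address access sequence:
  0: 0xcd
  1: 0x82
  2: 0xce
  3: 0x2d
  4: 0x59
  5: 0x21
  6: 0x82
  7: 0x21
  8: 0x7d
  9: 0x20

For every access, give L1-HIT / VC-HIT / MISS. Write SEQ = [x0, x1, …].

0: 0xcd (blk 51, set 3) → MISS  vc=[]
1: 0x82 (blk 32, set 0) → MISS  vc=[]
2: 0xce (blk 51, set 3) → L1-HIT  vc=[]
3: 0x2d (blk 11, set 3) → MISS  vc=[51]
4: 0x59 (blk 22, set 6) → MISS  vc=[51]
5: 0x21 (blk 8, set 0) → MISS  vc=[51, 32]
6: 0x82 (blk 32, set 0) → VC-HIT  vc=[51, 8]
7: 0x21 (blk 8, set 0) → VC-HIT  vc=[51, 32]
8: 0x7d (blk 31, set 7) → MISS  vc=[51, 32]
9: 0x20 (blk 8, set 0) → L1-HIT  vc=[51, 32]

SEQ = [MISS, MISS, L1-HIT, MISS, MISS, MISS, VC-HIT, VC-HIT, MISS, L1-HIT]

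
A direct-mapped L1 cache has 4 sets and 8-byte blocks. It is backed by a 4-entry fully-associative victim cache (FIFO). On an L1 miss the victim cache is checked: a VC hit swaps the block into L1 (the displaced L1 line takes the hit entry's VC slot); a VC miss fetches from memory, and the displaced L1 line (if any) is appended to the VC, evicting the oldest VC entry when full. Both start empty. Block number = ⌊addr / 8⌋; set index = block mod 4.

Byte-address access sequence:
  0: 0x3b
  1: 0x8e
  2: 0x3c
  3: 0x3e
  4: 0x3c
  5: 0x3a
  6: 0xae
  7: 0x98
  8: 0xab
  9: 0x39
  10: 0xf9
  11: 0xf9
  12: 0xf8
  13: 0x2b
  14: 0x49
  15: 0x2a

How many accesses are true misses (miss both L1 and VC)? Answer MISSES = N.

MISSES = 7

  [0] addr=0x3b blk=7 s=3: MISS | VC []
  [1] addr=0x8e blk=17 s=1: MISS | VC []
  [2] addr=0x3c blk=7 s=3: L1-HIT | VC []
  [3] addr=0x3e blk=7 s=3: L1-HIT | VC []
  [4] addr=0x3c blk=7 s=3: L1-HIT | VC []
  [5] addr=0x3a blk=7 s=3: L1-HIT | VC []
  [6] addr=0xae blk=21 s=1: MISS | VC [17]
  [7] addr=0x98 blk=19 s=3: MISS | VC [17, 7]
  [8] addr=0xab blk=21 s=1: L1-HIT | VC [17, 7]
  [9] addr=0x39 blk=7 s=3: VC-HIT | VC [17, 19]
  [10] addr=0xf9 blk=31 s=3: MISS | VC [17, 19, 7]
  [11] addr=0xf9 blk=31 s=3: L1-HIT | VC [17, 19, 7]
  [12] addr=0xf8 blk=31 s=3: L1-HIT | VC [17, 19, 7]
  [13] addr=0x2b blk=5 s=1: MISS | VC [17, 19, 7, 21]
  [14] addr=0x49 blk=9 s=1: MISS | VC [19, 7, 21, 5]
  [15] addr=0x2a blk=5 s=1: VC-HIT | VC [19, 7, 21, 9]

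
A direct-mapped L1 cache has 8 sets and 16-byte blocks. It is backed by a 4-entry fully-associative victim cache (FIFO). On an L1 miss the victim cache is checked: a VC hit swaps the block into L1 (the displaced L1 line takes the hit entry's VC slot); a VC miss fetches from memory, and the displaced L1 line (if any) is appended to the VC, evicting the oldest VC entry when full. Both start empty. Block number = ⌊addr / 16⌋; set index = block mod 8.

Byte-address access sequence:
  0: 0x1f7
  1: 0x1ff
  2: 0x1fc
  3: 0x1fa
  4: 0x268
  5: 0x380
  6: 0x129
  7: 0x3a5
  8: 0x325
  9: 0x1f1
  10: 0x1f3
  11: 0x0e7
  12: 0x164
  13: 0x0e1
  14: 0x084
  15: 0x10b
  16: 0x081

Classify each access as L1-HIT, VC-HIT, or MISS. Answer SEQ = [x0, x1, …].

0: 0x1f7 (blk 31, set 7) → MISS  vc=[]
1: 0x1ff (blk 31, set 7) → L1-HIT  vc=[]
2: 0x1fc (blk 31, set 7) → L1-HIT  vc=[]
3: 0x1fa (blk 31, set 7) → L1-HIT  vc=[]
4: 0x268 (blk 38, set 6) → MISS  vc=[]
5: 0x380 (blk 56, set 0) → MISS  vc=[]
6: 0x129 (blk 18, set 2) → MISS  vc=[]
7: 0x3a5 (blk 58, set 2) → MISS  vc=[18]
8: 0x325 (blk 50, set 2) → MISS  vc=[18, 58]
9: 0x1f1 (blk 31, set 7) → L1-HIT  vc=[18, 58]
10: 0x1f3 (blk 31, set 7) → L1-HIT  vc=[18, 58]
11: 0xe7 (blk 14, set 6) → MISS  vc=[18, 58, 38]
12: 0x164 (blk 22, set 6) → MISS  vc=[18, 58, 38, 14]
13: 0xe1 (blk 14, set 6) → VC-HIT  vc=[18, 58, 38, 22]
14: 0x84 (blk 8, set 0) → MISS  vc=[58, 38, 22, 56]
15: 0x10b (blk 16, set 0) → MISS  vc=[38, 22, 56, 8]
16: 0x81 (blk 8, set 0) → VC-HIT  vc=[38, 22, 56, 16]

SEQ = [MISS, L1-HIT, L1-HIT, L1-HIT, MISS, MISS, MISS, MISS, MISS, L1-HIT, L1-HIT, MISS, MISS, VC-HIT, MISS, MISS, VC-HIT]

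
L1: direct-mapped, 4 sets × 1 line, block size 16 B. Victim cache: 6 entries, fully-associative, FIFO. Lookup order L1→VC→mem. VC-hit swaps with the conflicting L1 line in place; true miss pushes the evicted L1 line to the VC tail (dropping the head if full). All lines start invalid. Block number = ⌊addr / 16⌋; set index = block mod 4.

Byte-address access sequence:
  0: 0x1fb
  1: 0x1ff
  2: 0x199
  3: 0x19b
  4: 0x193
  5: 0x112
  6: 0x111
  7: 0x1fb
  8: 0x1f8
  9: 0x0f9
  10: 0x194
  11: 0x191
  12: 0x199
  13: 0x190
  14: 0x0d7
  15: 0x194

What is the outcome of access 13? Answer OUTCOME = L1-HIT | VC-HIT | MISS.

OUTCOME = L1-HIT

  [0] addr=0x1fb blk=31 s=3: MISS | VC []
  [1] addr=0x1ff blk=31 s=3: L1-HIT | VC []
  [2] addr=0x199 blk=25 s=1: MISS | VC []
  [3] addr=0x19b blk=25 s=1: L1-HIT | VC []
  [4] addr=0x193 blk=25 s=1: L1-HIT | VC []
  [5] addr=0x112 blk=17 s=1: MISS | VC [25]
  [6] addr=0x111 blk=17 s=1: L1-HIT | VC [25]
  [7] addr=0x1fb blk=31 s=3: L1-HIT | VC [25]
  [8] addr=0x1f8 blk=31 s=3: L1-HIT | VC [25]
  [9] addr=0xf9 blk=15 s=3: MISS | VC [25, 31]
  [10] addr=0x194 blk=25 s=1: VC-HIT | VC [17, 31]
  [11] addr=0x191 blk=25 s=1: L1-HIT | VC [17, 31]
  [12] addr=0x199 blk=25 s=1: L1-HIT | VC [17, 31]
  [13] addr=0x190 blk=25 s=1: L1-HIT | VC [17, 31]
  [14] addr=0xd7 blk=13 s=1: MISS | VC [17, 31, 25]
  [15] addr=0x194 blk=25 s=1: VC-HIT | VC [17, 31, 13]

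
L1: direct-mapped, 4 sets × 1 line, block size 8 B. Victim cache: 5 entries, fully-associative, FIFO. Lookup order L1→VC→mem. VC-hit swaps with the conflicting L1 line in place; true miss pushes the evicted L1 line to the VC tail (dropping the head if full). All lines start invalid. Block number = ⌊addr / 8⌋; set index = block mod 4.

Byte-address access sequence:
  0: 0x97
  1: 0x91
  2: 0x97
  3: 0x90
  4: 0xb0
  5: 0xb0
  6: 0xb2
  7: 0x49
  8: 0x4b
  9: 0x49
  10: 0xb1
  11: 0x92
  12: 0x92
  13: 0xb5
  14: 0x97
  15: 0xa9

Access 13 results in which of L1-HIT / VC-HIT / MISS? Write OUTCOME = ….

0: 0x97 (blk 18, set 2) → MISS  vc=[]
1: 0x91 (blk 18, set 2) → L1-HIT  vc=[]
2: 0x97 (blk 18, set 2) → L1-HIT  vc=[]
3: 0x90 (blk 18, set 2) → L1-HIT  vc=[]
4: 0xb0 (blk 22, set 2) → MISS  vc=[18]
5: 0xb0 (blk 22, set 2) → L1-HIT  vc=[18]
6: 0xb2 (blk 22, set 2) → L1-HIT  vc=[18]
7: 0x49 (blk 9, set 1) → MISS  vc=[18]
8: 0x4b (blk 9, set 1) → L1-HIT  vc=[18]
9: 0x49 (blk 9, set 1) → L1-HIT  vc=[18]
10: 0xb1 (blk 22, set 2) → L1-HIT  vc=[18]
11: 0x92 (blk 18, set 2) → VC-HIT  vc=[22]
12: 0x92 (blk 18, set 2) → L1-HIT  vc=[22]
13: 0xb5 (blk 22, set 2) → VC-HIT  vc=[18]
14: 0x97 (blk 18, set 2) → VC-HIT  vc=[22]
15: 0xa9 (blk 21, set 1) → MISS  vc=[22, 9]

OUTCOME = VC-HIT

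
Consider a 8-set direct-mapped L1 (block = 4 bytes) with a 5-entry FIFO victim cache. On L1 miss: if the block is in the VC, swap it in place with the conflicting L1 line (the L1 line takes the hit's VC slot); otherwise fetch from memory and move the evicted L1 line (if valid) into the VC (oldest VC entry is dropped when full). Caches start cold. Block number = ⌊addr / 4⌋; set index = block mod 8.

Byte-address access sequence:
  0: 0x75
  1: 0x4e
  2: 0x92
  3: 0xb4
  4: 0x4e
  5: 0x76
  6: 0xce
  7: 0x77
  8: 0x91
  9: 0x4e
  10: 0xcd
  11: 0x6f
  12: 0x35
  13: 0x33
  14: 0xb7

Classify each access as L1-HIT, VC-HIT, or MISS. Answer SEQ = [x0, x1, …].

SEQ = [MISS, MISS, MISS, MISS, L1-HIT, VC-HIT, MISS, L1-HIT, L1-HIT, VC-HIT, VC-HIT, MISS, MISS, MISS, VC-HIT]

0: 0x75 (blk 29, set 5) → MISS  vc=[]
1: 0x4e (blk 19, set 3) → MISS  vc=[]
2: 0x92 (blk 36, set 4) → MISS  vc=[]
3: 0xb4 (blk 45, set 5) → MISS  vc=[29]
4: 0x4e (blk 19, set 3) → L1-HIT  vc=[29]
5: 0x76 (blk 29, set 5) → VC-HIT  vc=[45]
6: 0xce (blk 51, set 3) → MISS  vc=[45, 19]
7: 0x77 (blk 29, set 5) → L1-HIT  vc=[45, 19]
8: 0x91 (blk 36, set 4) → L1-HIT  vc=[45, 19]
9: 0x4e (blk 19, set 3) → VC-HIT  vc=[45, 51]
10: 0xcd (blk 51, set 3) → VC-HIT  vc=[45, 19]
11: 0x6f (blk 27, set 3) → MISS  vc=[45, 19, 51]
12: 0x35 (blk 13, set 5) → MISS  vc=[45, 19, 51, 29]
13: 0x33 (blk 12, set 4) → MISS  vc=[45, 19, 51, 29, 36]
14: 0xb7 (blk 45, set 5) → VC-HIT  vc=[13, 19, 51, 29, 36]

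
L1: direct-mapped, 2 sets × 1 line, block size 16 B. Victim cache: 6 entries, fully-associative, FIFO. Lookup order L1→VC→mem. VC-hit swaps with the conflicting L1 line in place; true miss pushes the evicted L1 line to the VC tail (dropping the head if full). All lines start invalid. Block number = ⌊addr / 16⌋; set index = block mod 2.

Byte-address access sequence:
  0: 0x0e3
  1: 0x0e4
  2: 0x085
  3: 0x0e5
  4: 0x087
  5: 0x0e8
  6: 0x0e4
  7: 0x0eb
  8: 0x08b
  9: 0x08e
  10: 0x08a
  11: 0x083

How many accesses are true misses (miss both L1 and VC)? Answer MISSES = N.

MISSES = 2

0: 0xe3 (blk 14, set 0) → MISS  vc=[]
1: 0xe4 (blk 14, set 0) → L1-HIT  vc=[]
2: 0x85 (blk 8, set 0) → MISS  vc=[14]
3: 0xe5 (blk 14, set 0) → VC-HIT  vc=[8]
4: 0x87 (blk 8, set 0) → VC-HIT  vc=[14]
5: 0xe8 (blk 14, set 0) → VC-HIT  vc=[8]
6: 0xe4 (blk 14, set 0) → L1-HIT  vc=[8]
7: 0xeb (blk 14, set 0) → L1-HIT  vc=[8]
8: 0x8b (blk 8, set 0) → VC-HIT  vc=[14]
9: 0x8e (blk 8, set 0) → L1-HIT  vc=[14]
10: 0x8a (blk 8, set 0) → L1-HIT  vc=[14]
11: 0x83 (blk 8, set 0) → L1-HIT  vc=[14]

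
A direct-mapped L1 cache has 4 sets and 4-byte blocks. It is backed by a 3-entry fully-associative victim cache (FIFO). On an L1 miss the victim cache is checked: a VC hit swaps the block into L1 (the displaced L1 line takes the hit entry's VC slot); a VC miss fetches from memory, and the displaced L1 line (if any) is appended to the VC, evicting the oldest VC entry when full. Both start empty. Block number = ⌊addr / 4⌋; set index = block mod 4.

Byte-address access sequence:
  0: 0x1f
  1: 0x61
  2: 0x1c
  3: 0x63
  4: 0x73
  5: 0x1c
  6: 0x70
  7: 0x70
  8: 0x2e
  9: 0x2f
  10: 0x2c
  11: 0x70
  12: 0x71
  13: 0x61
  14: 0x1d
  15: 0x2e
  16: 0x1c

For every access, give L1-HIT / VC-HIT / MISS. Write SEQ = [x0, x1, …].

SEQ = [MISS, MISS, L1-HIT, L1-HIT, MISS, L1-HIT, L1-HIT, L1-HIT, MISS, L1-HIT, L1-HIT, L1-HIT, L1-HIT, VC-HIT, VC-HIT, VC-HIT, VC-HIT]

0: 0x1f (blk 7, set 3) → MISS  vc=[]
1: 0x61 (blk 24, set 0) → MISS  vc=[]
2: 0x1c (blk 7, set 3) → L1-HIT  vc=[]
3: 0x63 (blk 24, set 0) → L1-HIT  vc=[]
4: 0x73 (blk 28, set 0) → MISS  vc=[24]
5: 0x1c (blk 7, set 3) → L1-HIT  vc=[24]
6: 0x70 (blk 28, set 0) → L1-HIT  vc=[24]
7: 0x70 (blk 28, set 0) → L1-HIT  vc=[24]
8: 0x2e (blk 11, set 3) → MISS  vc=[24, 7]
9: 0x2f (blk 11, set 3) → L1-HIT  vc=[24, 7]
10: 0x2c (blk 11, set 3) → L1-HIT  vc=[24, 7]
11: 0x70 (blk 28, set 0) → L1-HIT  vc=[24, 7]
12: 0x71 (blk 28, set 0) → L1-HIT  vc=[24, 7]
13: 0x61 (blk 24, set 0) → VC-HIT  vc=[28, 7]
14: 0x1d (blk 7, set 3) → VC-HIT  vc=[28, 11]
15: 0x2e (blk 11, set 3) → VC-HIT  vc=[28, 7]
16: 0x1c (blk 7, set 3) → VC-HIT  vc=[28, 11]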